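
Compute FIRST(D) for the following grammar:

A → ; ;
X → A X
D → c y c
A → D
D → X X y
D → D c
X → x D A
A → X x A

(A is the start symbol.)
To compute FIRST(D), examine every production with D on the left-hand side, reading each right-hand side left to right until a non-nullable symbol is reached.

FIRST sets of the other non-terminals involved (by the same procedure, iterated to a fixed point):
  FIRST(X) = { ';', 'c', 'x' }

From D → c y c:
  - c is a terminal: add 'c' and stop
From D → X X y:
  - X is a non-terminal: add FIRST(X) \ {ε} = { ';', 'c', 'x' }
    X is not nullable, so stop
From D → D c:
  - D is the symbol being defined: contributes nothing new
    D is not nullable, so stop

Collecting: FIRST(D) = { ';', 'c', 'x' }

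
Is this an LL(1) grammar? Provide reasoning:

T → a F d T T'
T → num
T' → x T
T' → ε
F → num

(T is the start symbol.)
No. Predict set conflict for T': { 'x' }

A grammar is LL(1) if for each non-terminal N with multiple productions, the predict sets of those productions are pairwise disjoint, where PREDICT(N → α) = (FIRST(α) \ {ε}) ∪ (FOLLOW(N) if α ⇒* ε).

Relevant sets:
  FOLLOW(T') = { $, 'x' }

For T:
  PREDICT(T → a F d T T') = { 'a' }
  PREDICT(T → num) = { 'num' }
For T':
  PREDICT(T' → x T) = { 'x' }
  PREDICT(T' → ε) = { $, 'x' }
F has a single production, so nothing to check there.

Conflict found: Predict set conflict for T': { 'x' }
The grammar is NOT LL(1).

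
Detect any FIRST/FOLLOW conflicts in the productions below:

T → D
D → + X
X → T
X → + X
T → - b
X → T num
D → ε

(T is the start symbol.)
A FIRST/FOLLOW conflict occurs when a non-terminal N has a nullable alternative N → β (β ⇒* ε) and another alternative N → α with FIRST(α) ∩ FOLLOW(N) ≠ ∅: on such a lookahead the parser cannot decide between expanding α and letting N vanish via β.

Nullable non-terminals: D, T, X.
FIRST sets used below: FIRST(D) = { '+', ε }, FIRST(T) = { '+', '-', ε }

D: nullable alternative(s) D → ε; FOLLOW(D) = { $, 'num' }
  D → + X: FIRST \ {ε} = { '+' } — disjoint from FOLLOW(D)
  D → ε: FIRST \ {ε} = { } — this is the only nullable alternative, skip

T: nullable alternative(s) T → D; FOLLOW(T) = { $, 'num' }
  T → D: FIRST \ {ε} = { '+' } — this is the only nullable alternative, skip
  T → - b: FIRST \ {ε} = { '-' } — disjoint from FOLLOW(T)

X: nullable alternative(s) X → T; FOLLOW(X) = { $, 'num' }
  X → T: FIRST \ {ε} = { '+', '-' } — this is the only nullable alternative, skip
  X → + X: FIRST \ {ε} = { '+' } — disjoint from FOLLOW(X)
  X → T num: FIRST \ {ε} = { '+', '-', 'num' } — overlaps FOLLOW(X) on { 'num' }: CONFLICT

So the grammar has 1 FIRST/FOLLOW conflict (marked CONFLICT above).

Answer: Yes. X → T num with FOLLOW(X) on { 'num' }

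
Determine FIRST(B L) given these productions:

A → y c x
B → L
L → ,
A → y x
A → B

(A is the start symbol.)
FIRST sets of the non-terminals involved (from the grammar, by fixed-point iteration):
  FIRST(B) = { ',' }

To compute FIRST(B L), process the symbols left to right:
Symbol B is a non-terminal. Add FIRST(B) \ {ε} = { ',' }
B is not nullable (ε ∉ FIRST(B)), so stop here.
FIRST(B L) = { ',' }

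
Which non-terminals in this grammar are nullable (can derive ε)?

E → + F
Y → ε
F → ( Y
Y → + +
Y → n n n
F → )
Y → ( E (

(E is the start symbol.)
A non-terminal is nullable if it can derive ε (the empty string): either it has an ε-production, or it has a production whose right-hand side consists entirely of nullable non-terminals.

ε-productions: Y → ε
So Y is immediately nullable.
No further non-terminal can be added: every production for the remaining non-terminals contains a terminal or a non-nullable non-terminal.
Nullable = { 'Y' }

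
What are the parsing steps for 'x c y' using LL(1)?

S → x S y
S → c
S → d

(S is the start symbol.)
Stack is shown with the top on the left.

Stack    Input    Action
------------------------
S $      x c y $  output S → x S y
x S y $  x c y $  match 'x'
S y $    c y $    output S → c
c y $    c y $    match 'c'
y $      y $      match 'y'
$        $        accept

The string is accepted.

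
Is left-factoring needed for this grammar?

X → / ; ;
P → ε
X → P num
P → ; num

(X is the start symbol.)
No, left-factoring is not needed

Left-factoring is needed when two productions for the same non-terminal
share a common prefix on the right-hand side.

Productions for X:
  X → / ; ;
  X → P num
Productions for P:
  P → ε
  P → ; num

No common prefixes found.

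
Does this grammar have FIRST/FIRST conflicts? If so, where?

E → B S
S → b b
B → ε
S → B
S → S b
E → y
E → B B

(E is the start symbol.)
FIRST sets of the non-terminals at (or reachable through a nullable prefix from) the front of some alternative:
  FIRST(B) = { ε }
  FIRST(S) = { 'b', ε }

Productions for E:
  E → B S: FIRST = { 'b', ε }
  E → y: FIRST = { 'y' }
  E → B B: FIRST = { ε }
Productions for S:
  S → b b: FIRST = { 'b' }
  S → B: FIRST = { ε }
  S → S b: FIRST = { 'b' }
B has only one production, so no FIRST/FIRST conflict is possible there.

Conflict for E: E → B S and E → B B
  Overlap: { ε }
Conflict for S: S → b b and S → S b
  Overlap: { 'b' }

Answer: Yes. E → B S / E → B B on { ε }; S → b b / S → S b on { 'b' }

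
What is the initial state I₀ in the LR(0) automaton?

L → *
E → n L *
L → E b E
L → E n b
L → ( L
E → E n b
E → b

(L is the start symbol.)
First, augment the grammar with L' → L
I₀ = CLOSURE({ [L' → . L] }):
  [L' → . L] has the dot before L: add [L → . *], [L → . E b E], [L → . E n b], [L → . ( L]
  [L → . E b E] has the dot before E: add [E → . n L *], [E → . E n b], [E → . b]
No further items can be added.

I₀ = { [E → . E n b], [E → . b], [E → . n L *], [L → . ( L], [L → . *], [L → . E b E], [L → . E n b], [L' → . L] }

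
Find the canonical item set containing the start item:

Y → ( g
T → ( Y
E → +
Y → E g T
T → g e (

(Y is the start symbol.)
First, augment the grammar with Y' → Y
I₀ = CLOSURE({ [Y' → . Y] }):
  [Y' → . Y] has the dot before Y: add [Y → . ( g], [Y → . E g T]
  [Y → . E g T] has the dot before E: add [E → . +]
No further items can be added.

I₀ = { [E → . +], [Y → . ( g], [Y → . E g T], [Y' → . Y] }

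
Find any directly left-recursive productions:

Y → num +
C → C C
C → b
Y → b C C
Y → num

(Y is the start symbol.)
Yes, C is left-recursive

Y → num +: starts with num
C → C C: LEFT RECURSIVE (starts with C)
C → b: starts with b
Y → b C C: starts with b
Y → num: starts with num

The grammar has direct left recursion on: C.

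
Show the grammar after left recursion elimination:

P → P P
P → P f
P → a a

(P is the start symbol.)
P is directly left-recursive. The standard transformation for
  A → A α₁ | ... | A α_m | β₁ | ... | β_n
is
  A  → β₁ A' | ... | β_n A'
  A' → α₁ A' | ... | α_m A' | ε

P → a a becomes P → a a P'
P → P P becomes P' → P P'
P → P f becomes P' → f P'
Add P' → ε

Resulting grammar:
P → a a P'
P' → P P'
P' → f P'
P' → ε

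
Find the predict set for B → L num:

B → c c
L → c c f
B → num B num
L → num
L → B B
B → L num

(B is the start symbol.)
{ 'c', 'num' }

PREDICT(B → L num) = (FIRST(RHS) \ {ε}) ∪ (FOLLOW(B) if ε ∈ FIRST(RHS), i.e. RHS ⇒* ε)
FIRST(L) = { 'c', 'num' }
FIRST(L num) = { 'c', 'num' }
ε ∉ FIRST(L num), so FOLLOW(B) is not added.
PREDICT(B → L num) = { 'c', 'num' }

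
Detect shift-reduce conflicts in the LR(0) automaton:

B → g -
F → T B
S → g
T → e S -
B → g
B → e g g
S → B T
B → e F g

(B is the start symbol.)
Yes — I3: [B → g .] vs [B → g . -]; I12: [B → g .] vs [B → g . -]

Augment with B' → B and build the canonical LR(0) collection (I0 = CLOSURE({[B' → . B]}), then GOTO on every symbol after a dot until no new states appear). It has 17 states:
  I0: { [B → . e F g], [B → . e g g], [B → . g -], [B → . g], [B' → . B] }  — shift
  I1: { [B' → B .] }  — accept
  I2: { [B → e . F g], [B → e . g g], [F → . T B], [T → . e S -] }  — shift
  I3: { [B → g . -], [B → g .] }  — shift, reduce
  I4: { [B → g - .] }  — reduce
  I5: { [B → e F . g] }  — shift
  I6: { [B → . e F g], [B → . e g g], [B → . g -], [B → . g], [F → T . B] }  — shift
  I7: { [B → . e F g], [B → . e g g], [B → . g -], [B → . g], [S → . B T], [S → . g], [T → e . S -] }  — shift
  I8: { [B → e g . g] }  — shift
  I9: { [B → e g g .] }  — reduce
  I10: { [S → B . T], [T → . e S -] }  — shift
  I11: { [T → e S . -] }  — shift
  I12: { [B → g . -], [B → g .], [S → g .] }  — shift, 2 reduces
  I13: { [T → e S - .] }  — reduce
  I14: { [S → B T .] }  — reduce
  I15: { [F → T B .] }  — reduce
  I16: { [B → e F g .] }  — reduce

I3 contains reduce item [B → g .] and shift item [B → g . -] — shift-reduce conflict.
I12 contains reduce items [B → g .], [S → g .] and shift item [B → g . -] — shift-reduce conflict.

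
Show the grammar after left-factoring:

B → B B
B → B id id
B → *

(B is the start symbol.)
B → B B'
B' → B
B' → id id
B → *

Left-factoring transforms A → αβ₁ | αβ₂ into A → αA' and A' → β₁ | β₂
(α is the longest common prefix among the alternatives). Repeat until
no nonterminal has two alternatives with a common prefix.

Round 1: B has alternatives sharing prefix 'B'. Introduce B': B → B B'
  Add: B' → B
  Add: B' → id id

No remaining common prefixes — done.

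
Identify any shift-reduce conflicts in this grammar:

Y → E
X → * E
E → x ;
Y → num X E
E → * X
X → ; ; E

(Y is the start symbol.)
No shift-reduce conflicts

A shift-reduce conflict occurs when an LR(0) state has both:
  - a complete (reduce) item [A → α .] (dot at the end), and
  - a shift item [B → β . c γ] (dot before a terminal).

Augment with Y' → Y and build the canonical LR(0) collection (I0 = CLOSURE({[Y' → . Y]}), then GOTO on every symbol after a dot until no new states appear). It has 15 states:
  I0: { [E → . * X], [E → . x ;], [Y → . E], [Y → . num X E], [Y' → . Y] }  — shift
  I1: { [E → * . X], [X → . * E], [X → . ; ; E] }  — shift
  I2: { [Y → E .] }  — reduce
  I3: { [Y' → Y .] }  — accept
  I4: { [X → . * E], [X → . ; ; E], [Y → num . X E] }  — shift
  I5: { [E → x . ;] }  — shift
  I6: { [E → x ; .] }  — reduce
  I7: { [E → . * X], [E → . x ;], [X → * . E] }  — shift
  I8: { [X → ; . ; E] }  — shift
  I9: { [E → . * X], [E → . x ;], [Y → num X . E] }  — shift
  I10: { [Y → num X E .] }  — reduce
  I11: { [E → . * X], [E → . x ;], [X → ; ; . E] }  — shift
  I12: { [X → ; ; E .] }  — reduce
  I13: { [X → * E .] }  — reduce
  I14: { [E → * X .] }  — reduce

No state contains both a complete item and a shift item.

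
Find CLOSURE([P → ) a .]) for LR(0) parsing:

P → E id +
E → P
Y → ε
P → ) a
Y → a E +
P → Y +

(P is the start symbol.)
Start with: [P → ) a .]
The dot is at the end, so nothing is added.

CLOSURE = { [P → ) a .] }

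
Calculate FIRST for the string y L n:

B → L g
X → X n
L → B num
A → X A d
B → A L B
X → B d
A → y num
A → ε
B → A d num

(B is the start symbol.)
To compute FIRST(y L n), process the symbols left to right:
Symbol y is a terminal. Add 'y' and stop.
FIRST(y L n) = { 'y' }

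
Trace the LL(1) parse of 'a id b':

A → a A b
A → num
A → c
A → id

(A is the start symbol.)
Stack is shown with the top on the left.

Stack    Input     Action
-------------------------
A $      a id b $  output A → a A b
a A b $  a id b $  match 'a'
A b $    id b $    output A → id
id b $   id b $    match 'id'
b $      b $       match 'b'
$        $         accept

The string is accepted.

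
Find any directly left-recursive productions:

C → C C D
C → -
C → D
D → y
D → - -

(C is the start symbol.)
C → C C D: LEFT RECURSIVE (starts with C)
C → -: starts with '-'
C → D: starts with D
D → y: starts with y
D → - -: starts with '-'

The grammar has direct left recursion on: C.

Answer: Yes, C is left-recursive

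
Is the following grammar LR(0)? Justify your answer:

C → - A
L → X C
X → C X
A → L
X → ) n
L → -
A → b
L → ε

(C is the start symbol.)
A grammar is LR(0) if no state in the canonical LR(0) collection has:
  - both a shift item (dot before a terminal) and a complete item (shift-reduce conflict), or
  - two or more complete items (reduce-reduce conflict; the accept item [C' → C .] counts as a complete item here).

Augment with C' → C and build the canonical LR(0) collection (I0 = CLOSURE({[C' → . C]}), then GOTO on every symbol after a dot until no new states appear). It has 13 states:
  I0: { [C → . - A], [C' → . C] }  — shift
  I1: { [A → . L], [A → . b], [C → - . A], [C → . - A], [L → . -], [L → . X C], [L → .], [X → . ) n], [X → . C X] }  — shift, reduce
  I2: { [C' → C .] }  — accept
  I3: { [X → ) . n] }  — shift
  I4: { [A → . L], [A → . b], [C → - . A], [C → . - A], [L → - .], [L → . -], [L → . X C], [L → .], [X → . ) n], [X → . C X] }  — shift, 2 reduces
  I5: { [C → - A .] }  — reduce
  I6: { [C → . - A], [X → . ) n], [X → . C X], [X → C . X] }  — shift
  I7: { [A → L .] }  — reduce
  I8: { [C → . - A], [L → X . C] }  — shift
  I9: { [A → b .] }  — reduce
  I10: { [L → X C .] }  — reduce
  I11: { [X → C X .] }  — reduce
  I12: { [X → ) n .] }  — reduce

Conflict in state I1:
  Shift-reduce conflict between [L → .] and [A → . b]
So the grammar is NOT LR(0).

Answer: No. Shift-reduce conflict between [L → .] and [A → . b]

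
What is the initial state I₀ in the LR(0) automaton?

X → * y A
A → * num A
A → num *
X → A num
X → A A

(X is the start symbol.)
First, augment the grammar with X' → X
I₀ = CLOSURE({ [X' → . X] }):
  [X' → . X] has the dot before X: add [X → . * y A], [X → . A num], [X → . A A]
  [X → . A num] has the dot before A: add [A → . * num A], [A → . num *]
No further items can be added.

I₀ = { [A → . * num A], [A → . num *], [X → . * y A], [X → . A A], [X → . A num], [X' → . X] }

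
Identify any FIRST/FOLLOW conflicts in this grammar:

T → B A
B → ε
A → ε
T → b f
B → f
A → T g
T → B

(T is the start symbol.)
Nullable non-terminals: A, B, T.
FIRST sets used below: FIRST(T) = { 'b', 'f', 'g', ε }, FIRST(B) = { 'f', ε }, FIRST(A) = { 'b', 'f', 'g', ε }

A: nullable alternative(s) A → ε; FOLLOW(A) = { $, 'g' }
  A → ε: FIRST \ {ε} = { } — this is the only nullable alternative, skip
  A → T g: FIRST \ {ε} = { 'b', 'f', 'g' } — overlaps FOLLOW(A) on { 'g' }: CONFLICT

B: nullable alternative(s) B → ε; FOLLOW(B) = { $, 'b', 'f', 'g' }
  B → ε: FIRST \ {ε} = { } — this is the only nullable alternative, skip
  B → f: FIRST \ {ε} = { 'f' } — overlaps FOLLOW(B) on { 'f' }: CONFLICT

T: nullable alternative(s) T → B A, T → B; FOLLOW(T) = { $, 'g' }
  T → B A: FIRST \ {ε} = { 'b', 'f', 'g' } — overlaps FOLLOW(T) on { 'g' }: CONFLICT
  T → b f: FIRST \ {ε} = { 'b' } — disjoint from FOLLOW(T)
  T → B: FIRST \ {ε} = { 'f' } — disjoint from FOLLOW(T)

So the grammar has 3 FIRST/FOLLOW conflicts (marked CONFLICT above).

Answer: Yes. T → B A with FOLLOW(T) on { 'g' }; B → f with FOLLOW(B) on { 'f' }; A → T g with FOLLOW(A) on { 'g' }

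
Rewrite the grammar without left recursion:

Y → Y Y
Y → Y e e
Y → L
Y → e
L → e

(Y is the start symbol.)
Y is directly left-recursive. The standard transformation for
  A → A α₁ | ... | A α_m | β₁ | ... | β_n
is
  A  → β₁ A' | ... | β_n A'
  A' → α₁ A' | ... | α_m A' | ε

Y → L becomes Y → L Y'
Y → e becomes Y → e Y'
Y → Y Y becomes Y' → Y Y'
Y → Y e e becomes Y' → e e Y'
Add Y' → ε

Productions for other non-terminals are unchanged:
  L → e

Resulting grammar:
Y → L Y'
Y → e Y'
Y' → Y Y'
Y' → e e Y'
Y' → ε
L → e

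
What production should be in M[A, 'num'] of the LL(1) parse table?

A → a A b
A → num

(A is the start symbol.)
To find M[A, 'num'], we find productions for A where 'num' is in the predict set (PREDICT(N → α) = (FIRST(α) \ {ε}) ∪ (FOLLOW(N) if α ⇒* ε)).

A → a A b: PREDICT = { 'a' }
A → num: PREDICT = { 'num' }
  'num' is in predict set, so this production goes in M[A, 'num']

M[A, 'num'] = A → num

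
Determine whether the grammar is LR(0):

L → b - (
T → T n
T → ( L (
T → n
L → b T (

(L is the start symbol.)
Yes, the grammar is LR(0)

Augment with L' → L and build the canonical LR(0) collection (I0 = CLOSURE({[L' → . L]}), then GOTO on every symbol after a dot until no new states appear). It has 12 states:
  I0: { [L → . b - (], [L → . b T (], [L' → . L] }  — shift
  I1: { [L' → L .] }  — accept
  I2: { [L → b . - (], [L → b . T (], [T → . ( L (], [T → . T n], [T → . n] }  — shift
  I3: { [L → . b - (], [L → . b T (], [T → ( . L (] }  — shift
  I4: { [L → b - . (] }  — shift
  I5: { [L → b T . (], [T → T . n] }  — shift
  I6: { [T → n .] }  — reduce
  I7: { [L → b T ( .] }  — reduce
  I8: { [T → T n .] }  — reduce
  I9: { [L → b - ( .] }  — reduce
  I10: { [T → ( L . (] }  — shift
  I11: { [T → ( L ( .] }  — reduce

Every state is either a pure shift/goto state or contains exactly one complete item and nothing to shift — no conflicts. The grammar is LR(0).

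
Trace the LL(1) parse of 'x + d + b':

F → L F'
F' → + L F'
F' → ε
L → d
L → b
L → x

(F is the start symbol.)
LL(1) parsing maintains a stack (initially the start symbol over $) and the input. At each step: if the stack top is a terminal, match it against the current input token; if it is a non-terminal N, replace it with the RHS of M[N, lookahead] (the unique production whose predict set contains the lookahead).

Stack is shown with the top on the left.

Stack     Input        Action
-----------------------------
F $       x + d + b $  output F → L F'
L F' $    x + d + b $  output L → x
x F' $    x + d + b $  match 'x'
F' $      + d + b $    output F' → + L F'
+ L F' $  + d + b $    match '+'
L F' $    d + b $      output L → d
d F' $    d + b $      match 'd'
F' $      + b $        output F' → + L F'
+ L F' $  + b $        match '+'
L F' $    b $          output L → b
b F' $    b $          match 'b'
F' $      $            output F' → ε
$         $            accept

The string is accepted.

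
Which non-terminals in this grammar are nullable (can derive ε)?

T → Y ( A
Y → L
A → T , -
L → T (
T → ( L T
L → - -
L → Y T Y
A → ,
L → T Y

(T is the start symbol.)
None

A non-terminal is nullable if it can derive ε (the empty string): either it has an ε-production, or it has a production whose right-hand side consists entirely of nullable non-terminals.

There are no ε-productions, so no non-terminal can derive ε.
No non-terminals are nullable.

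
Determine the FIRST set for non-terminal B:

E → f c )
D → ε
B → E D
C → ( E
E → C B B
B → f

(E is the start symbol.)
{ '(', 'f' }

To compute FIRST(B), examine every production with B on the left-hand side, reading each right-hand side left to right until a non-nullable symbol is reached.

FIRST sets of the other non-terminals involved (by the same procedure, iterated to a fixed point):
  FIRST(E) = { '(', 'f' }

From B → E D:
  - E is a non-terminal: add FIRST(E) \ {ε} = { '(', 'f' }
    E is not nullable, so stop
From B → f:
  - f is a terminal: add 'f' and stop

Collecting: FIRST(B) = { '(', 'f' }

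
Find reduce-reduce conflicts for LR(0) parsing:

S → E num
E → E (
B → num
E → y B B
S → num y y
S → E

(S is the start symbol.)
No reduce-reduce conflicts

A reduce-reduce conflict occurs when an LR(0) state has two complete items [A → α .] and [B → β .] — both call for a reduction, and with no lookahead the parser cannot choose between them.

Augment with S' → S and build the canonical LR(0) collection (I0 = CLOSURE({[S' → . S]}), then GOTO on every symbol after a dot until no new states appear). It has 12 states:
  I0: { [E → . E (], [E → . y B B], [S → . E num], [S → . E], [S → . num y y], [S' → . S] }  — shift
  I1: { [E → E . (], [S → E . num], [S → E .] }  — shift, reduce
  I2: { [S' → S .] }  — accept
  I3: { [S → num . y y] }  — shift
  I4: { [B → . num], [E → y . B B] }  — shift
  I5: { [B → . num], [E → y B . B] }  — shift
  I6: { [B → num .] }  — reduce
  I7: { [E → y B B .] }  — reduce
  I8: { [S → num y . y] }  — shift
  I9: { [S → num y y .] }  — reduce
  I10: { [E → E ( .] }  — reduce
  I11: { [S → E num .] }  — reduce

No state contains more than one complete item.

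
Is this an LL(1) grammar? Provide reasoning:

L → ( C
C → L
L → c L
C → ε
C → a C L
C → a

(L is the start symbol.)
A grammar is LL(1) if for each non-terminal N with multiple productions, the predict sets of those productions are pairwise disjoint, where PREDICT(N → α) = (FIRST(α) \ {ε}) ∪ (FOLLOW(N) if α ⇒* ε).

Relevant sets:
  FIRST(L) = { '(', 'c' }
  FOLLOW(C) = { $, '(', 'c' }

For L:
  PREDICT(L → '(' C) = { '(' }
  PREDICT(L → c L) = { 'c' }
For C:
  PREDICT(C → L) = { '(', 'c' }
  PREDICT(C → ε) = { $, '(', 'c' }
  PREDICT(C → a C L) = { 'a' }
  PREDICT(C → a) = { 'a' }

Conflict found: Predict set conflict for C: { '(', 'c' }
The grammar is NOT LL(1).

Answer: No. Predict set conflict for C: { '(', 'c' }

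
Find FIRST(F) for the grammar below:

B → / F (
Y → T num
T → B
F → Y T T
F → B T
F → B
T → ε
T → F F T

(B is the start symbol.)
FIRST sets of the other non-terminals involved (by the same procedure, iterated to a fixed point):
  FIRST(Y) = { '/', 'num' }
  FIRST(B) = { '/' }

From F → Y T T:
  - Y is a non-terminal: add FIRST(Y) \ {ε} = { '/', 'num' }
    Y is not nullable, so stop
From F → B T:
  - B is a non-terminal: add FIRST(B) \ {ε} = { '/' }
    B is not nullable, so stop
From F → B:
  - B is a non-terminal: add FIRST(B) \ {ε} = { '/' }
    B is not nullable, so stop

Collecting: FIRST(F) = { '/', 'num' }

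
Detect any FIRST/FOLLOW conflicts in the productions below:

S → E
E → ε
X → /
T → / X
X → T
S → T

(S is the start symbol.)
No FIRST/FOLLOW conflicts.

Nullable non-terminals: E, S.
FIRST sets used below: FIRST(E) = { ε }, FIRST(T) = { '/' }
E has a nullable alternative but only one production, so nothing to check.

S: nullable alternative(s) S → E; FOLLOW(S) = { $ }
  S → E: FIRST \ {ε} = { } — this is the only nullable alternative, skip
  S → T: FIRST \ {ε} = { '/' } — disjoint from FOLLOW(S)

T, X have no nullable alternative, so no FIRST/FOLLOW check is needed there.

No FIRST/FOLLOW conflicts found.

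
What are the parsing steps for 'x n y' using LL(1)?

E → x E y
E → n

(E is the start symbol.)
Stack is shown with the top on the left.

Stack    Input    Action
------------------------
E $      x n y $  output E → x E y
x E y $  x n y $  match 'x'
E y $    n y $    output E → n
n y $    n y $    match 'n'
y $      y $      match 'y'
$        $        accept

The string is accepted.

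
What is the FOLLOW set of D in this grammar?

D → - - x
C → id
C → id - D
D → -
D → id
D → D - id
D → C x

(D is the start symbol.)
To compute FOLLOW(D), find every occurrence of D on a right-hand side N → α D β: add FIRST(β) \ {ε}, and if β is empty or nullable also add FOLLOW(N). Iterate to a fixed point.

D is the start symbol, so $ ∈ FOLLOW(D).
In C → id - D: D is at the end, add FOLLOW(C)
In D → D - id: D is followed by '-' id, add FIRST('-' id) \ {ε} = { '-' }

The FOLLOW sets referred to above (computed the same way, to a fixed point):
  FOLLOW(C) = { 'x' }

Taking the union: FOLLOW(D) = { $, '-', 'x' }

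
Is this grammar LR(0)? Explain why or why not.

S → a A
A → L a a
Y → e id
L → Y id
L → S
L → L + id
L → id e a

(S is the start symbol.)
Yes, the grammar is LR(0)

A grammar is LR(0) if no state in the canonical LR(0) collection has:
  - both a shift item (dot before a terminal) and a complete item (shift-reduce conflict), or
  - two or more complete items (reduce-reduce conflict; the accept item [S' → S .] counts as a complete item here).

Augment with S' → S and build the canonical LR(0) collection (I0 = CLOSURE({[S' → . S]}), then GOTO on every symbol after a dot until no new states appear). It has 17 states:
  I0: { [S → . a A], [S' → . S] }  — shift
  I1: { [S' → S .] }  — accept
  I2: { [A → . L a a], [L → . L + id], [L → . S], [L → . Y id], [L → . id e a], [S → . a A], [S → a . A], [Y → . e id] }  — shift
  I3: { [S → a A .] }  — reduce
  I4: { [A → L . a a], [L → L . + id] }  — shift
  I5: { [L → S .] }  — reduce
  I6: { [L → Y . id] }  — shift
  I7: { [Y → e . id] }  — shift
  I8: { [L → id . e a] }  — shift
  I9: { [L → id e . a] }  — shift
  I10: { [L → id e a .] }  — reduce
  I11: { [Y → e id .] }  — reduce
  I12: { [L → Y id .] }  — reduce
  I13: { [L → L + . id] }  — shift
  I14: { [A → L a . a] }  — shift
  I15: { [A → L a a .] }  — reduce
  I16: { [L → L + id .] }  — reduce

Every state is either a pure shift/goto state or contains exactly one complete item and nothing to shift — no conflicts. The grammar is LR(0).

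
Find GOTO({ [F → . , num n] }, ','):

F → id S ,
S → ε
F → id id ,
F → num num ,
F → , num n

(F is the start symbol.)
{ [F → , . num n] }

GOTO(I, ',') = CLOSURE({ [A → αX.β] : [A → α.Xβ] ∈ I, X = ',' })

Items with dot before ',', with the dot advanced:
  [F → . , num n] → [F → , . num n]
Closure adds nothing (no advanced item has the dot before a non-terminal).

GOTO = { [F → , . num n] }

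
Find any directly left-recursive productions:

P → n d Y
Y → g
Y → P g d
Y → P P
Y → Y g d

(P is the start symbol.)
P → n d Y: starts with n
Y → g: starts with g
Y → P g d: starts with P
Y → P P: starts with P
Y → Y g d: LEFT RECURSIVE (starts with Y)

The grammar has direct left recursion on: Y.

Answer: Yes, Y is left-recursive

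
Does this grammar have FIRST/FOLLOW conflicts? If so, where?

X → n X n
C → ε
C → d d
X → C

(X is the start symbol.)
Nullable non-terminals: C, X.
FIRST sets used below: FIRST(C) = { 'd', ε }

C: nullable alternative(s) C → ε; FOLLOW(C) = { $, 'n' }
  C → ε: FIRST \ {ε} = { } — this is the only nullable alternative, skip
  C → d d: FIRST \ {ε} = { 'd' } — disjoint from FOLLOW(C)

X: nullable alternative(s) X → C; FOLLOW(X) = { $, 'n' }
  X → n X n: FIRST \ {ε} = { 'n' } — overlaps FOLLOW(X) on { 'n' }: CONFLICT
  X → C: FIRST \ {ε} = { 'd' } — this is the only nullable alternative, skip

So the grammar has 1 FIRST/FOLLOW conflict (marked CONFLICT above).

Answer: Yes. X → n X n with FOLLOW(X) on { 'n' }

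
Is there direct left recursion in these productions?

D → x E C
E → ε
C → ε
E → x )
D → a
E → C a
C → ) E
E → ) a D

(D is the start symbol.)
No direct left recursion

Direct left recursion occurs when N → N α for some non-terminal N (the right-hand side begins with the left-hand side itself).

D → x E C: starts with x
E → ε: starts with ε
C → ε: starts with ε
E → x ): starts with x
D → a: starts with a
E → C a: starts with C
C → ) E: starts with ')'
E → ) a D: starts with ')'

No direct left recursion found.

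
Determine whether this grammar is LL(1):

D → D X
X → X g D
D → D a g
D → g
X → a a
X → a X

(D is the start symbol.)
Relevant sets:
  FIRST(D) = { 'g' }
  FIRST(X) = { 'a' }

For D:
  PREDICT(D → D X) = { 'g' }
  PREDICT(D → D a g) = { 'g' }
  PREDICT(D → g) = { 'g' }
For X:
  PREDICT(X → X g D) = { 'a' }
  PREDICT(X → a a) = { 'a' }
  PREDICT(X → a X) = { 'a' }

Conflict found: Predict set conflict for D: { 'g' }
The grammar is NOT LL(1).

Answer: No. Predict set conflict for D: { 'g' }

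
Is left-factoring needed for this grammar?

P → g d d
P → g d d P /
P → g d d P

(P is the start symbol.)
Left-factoring is needed when two productions for the same non-terminal
share a common prefix on the right-hand side.

Productions for P:
  P → g d d
  P → g d d P /
  P → g d d P

Found common prefix 'g d d' in productions for P

Answer: Yes, P has productions with common prefix 'g d d'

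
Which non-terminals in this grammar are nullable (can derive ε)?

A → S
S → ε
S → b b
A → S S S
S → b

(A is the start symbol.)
{ 'A', 'S' }

ε-productions: S → ε
So S is immediately nullable.
A → S: every symbol on the right is nullable, so A is nullable too.
Every non-terminal is now nullable.
Nullable = { 'A', 'S' }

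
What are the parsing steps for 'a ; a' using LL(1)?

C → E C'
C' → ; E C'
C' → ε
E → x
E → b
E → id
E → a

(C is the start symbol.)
LL(1) parsing maintains a stack (initially the start symbol over $) and the input. At each step: if the stack top is a terminal, match it against the current input token; if it is a non-terminal N, replace it with the RHS of M[N, lookahead] (the unique production whose predict set contains the lookahead).

Stack is shown with the top on the left.

Stack     Input    Action
-------------------------
C $       a ; a $  output C → E C'
E C' $    a ; a $  output E → a
a C' $    a ; a $  match 'a'
C' $      ; a $    output C' → ; E C'
; E C' $  ; a $    match ';'
E C' $    a $      output E → a
a C' $    a $      match 'a'
C' $      $        output C' → ε
$         $        accept

The string is accepted.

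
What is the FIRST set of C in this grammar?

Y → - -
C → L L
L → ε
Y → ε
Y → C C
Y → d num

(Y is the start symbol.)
To compute FIRST(C), examine every production with C on the left-hand side, reading each right-hand side left to right until a non-nullable symbol is reached.

FIRST sets of the other non-terminals involved (by the same procedure, iterated to a fixed point):
  FIRST(L) = { ε }

From C → L L:
  - L is a non-terminal: add FIRST(L) \ {ε} = { }
    L is nullable, so continue to the next symbol
  - L is a non-terminal: add FIRST(L) \ {ε} = { }
    L is nullable and nothing follows, so the whole right-hand side can vanish: ε ∈ FIRST(C)

Collecting: FIRST(C) = { ε }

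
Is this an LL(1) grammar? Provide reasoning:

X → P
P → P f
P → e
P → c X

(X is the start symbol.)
No. Predict set conflict for P: { 'e' }

A grammar is LL(1) if for each non-terminal N with multiple productions, the predict sets of those productions are pairwise disjoint, where PREDICT(N → α) = (FIRST(α) \ {ε}) ∪ (FOLLOW(N) if α ⇒* ε).

Relevant sets:
  FIRST(P) = { 'c', 'e' }

For P:
  PREDICT(P → P f) = { 'c', 'e' }
  PREDICT(P → e) = { 'e' }
  PREDICT(P → c X) = { 'c' }
X has a single production, so nothing to check there.

Conflict found: Predict set conflict for P: { 'e' }
The grammar is NOT LL(1).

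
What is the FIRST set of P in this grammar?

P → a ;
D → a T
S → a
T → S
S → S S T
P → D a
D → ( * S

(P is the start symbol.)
{ '(', 'a' }

To compute FIRST(P), examine every production with P on the left-hand side, reading each right-hand side left to right until a non-nullable symbol is reached.

FIRST sets of the other non-terminals involved (by the same procedure, iterated to a fixed point):
  FIRST(D) = { '(', 'a' }

From P → a ;:
  - a is a terminal: add 'a' and stop
From P → D a:
  - D is a non-terminal: add FIRST(D) \ {ε} = { '(', 'a' }
    D is not nullable, so stop

Collecting: FIRST(P) = { '(', 'a' }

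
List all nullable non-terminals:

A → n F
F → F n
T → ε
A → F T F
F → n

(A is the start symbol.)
ε-productions: T → ε
So T is immediately nullable.
No further non-terminal can be added: every production for the remaining non-terminals contains a terminal or a non-nullable non-terminal.
Nullable = { 'T' }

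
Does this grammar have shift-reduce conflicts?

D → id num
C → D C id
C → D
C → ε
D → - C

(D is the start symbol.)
Augment with D' → D and build the canonical LR(0) collection (I0 = CLOSURE({[D' → . D]}), then GOTO on every symbol after a dot until no new states appear). It has 9 states:
  I0: { [D → . - C], [D → . id num], [D' → . D] }  — shift
  I1: { [C → . D C id], [C → . D], [C → .], [D → - . C], [D → . - C], [D → . id num] }  — shift, reduce
  I2: { [D' → D .] }  — accept
  I3: { [D → id . num] }  — shift
  I4: { [D → id num .] }  — reduce
  I5: { [D → - C .] }  — reduce
  I6: { [C → . D C id], [C → . D], [C → .], [C → D . C id], [C → D .], [D → . - C], [D → . id num] }  — shift, 2 reduces
  I7: { [C → D C . id] }  — shift
  I8: { [C → D C id .] }  — reduce

I1 contains reduce item [C → .] and shift items [D → . - C], [D → . id num] — shift-reduce conflict.
I6 contains reduce items [C → .], [C → D .] and shift items [D → . - C], [D → . id num] — shift-reduce conflict.

Answer: Yes — I1: [C → .] vs [D → . - C]; I6: [C → .] vs [D → . - C]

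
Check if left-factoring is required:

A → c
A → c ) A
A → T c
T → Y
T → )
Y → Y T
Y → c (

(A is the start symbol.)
Left-factoring is needed when two productions for the same non-terminal
share a common prefix on the right-hand side.

Productions for A:
  A → c
  A → c ) A
  A → T c
Productions for T:
  T → Y
  T → )
Productions for Y:
  Y → Y T
  Y → c (

Found common prefix 'c' in productions for A

Answer: Yes, A has productions with common prefix 'c'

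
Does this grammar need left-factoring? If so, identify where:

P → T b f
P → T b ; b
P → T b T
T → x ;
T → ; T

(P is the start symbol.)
Left-factoring is needed when two productions for the same non-terminal
share a common prefix on the right-hand side.

Productions for P:
  P → T b f
  P → T b ; b
  P → T b T
Productions for T:
  T → x ;
  T → ; T

Found common prefix 'T b' in productions for P

Answer: Yes, P has productions with common prefix 'T b'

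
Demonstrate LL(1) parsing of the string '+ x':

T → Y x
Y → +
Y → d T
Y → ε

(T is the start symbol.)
LL(1) parsing maintains a stack (initially the start symbol over $) and the input. At each step: if the stack top is a terminal, match it against the current input token; if it is a non-terminal N, replace it with the RHS of M[N, lookahead] (the unique production whose predict set contains the lookahead).

Stack is shown with the top on the left.

Stack  Input  Action
--------------------
T $    + x $  output T → Y x
Y x $  + x $  output Y → +
+ x $  + x $  match '+'
x $    x $    match 'x'
$      $      accept

The string is accepted.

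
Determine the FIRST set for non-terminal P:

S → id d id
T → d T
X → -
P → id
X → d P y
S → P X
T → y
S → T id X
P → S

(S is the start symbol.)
{ 'd', 'id', 'y' }

To compute FIRST(P), examine every production with P on the left-hand side, reading each right-hand side left to right until a non-nullable symbol is reached.

FIRST sets of the other non-terminals involved (by the same procedure, iterated to a fixed point):
  FIRST(S) = { 'd', 'id', 'y' }

From P → id:
  - id is a terminal: add 'id' and stop
From P → S:
  - S is a non-terminal: add FIRST(S) \ {ε} = { 'd', 'id', 'y' }
    S is not nullable, so stop

Collecting: FIRST(P) = { 'd', 'id', 'y' }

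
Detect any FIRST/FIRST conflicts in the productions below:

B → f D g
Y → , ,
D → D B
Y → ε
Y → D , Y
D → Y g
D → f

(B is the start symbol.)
A FIRST/FIRST conflict occurs when two productions N → α and N → β for the same non-terminal have FIRST(α) ∩ FIRST(β) ≠ ∅ (with ε ∈ FIRST of a nullable right-hand side, so two nullable alternatives also conflict).

FIRST sets of the non-terminals at (or reachable through a nullable prefix from) the front of some alternative:
  FIRST(D) = { ',', 'f', 'g' }
  FIRST(Y) = { ',', 'f', 'g', ε }

Productions for Y:
  Y → , ,: FIRST = { ',' }
  Y → ε: FIRST = { ε }
  Y → D , Y: FIRST = { ',', 'f', 'g' }
Productions for D:
  D → D B: FIRST = { ',', 'f', 'g' }
  D → Y g: FIRST = { ',', 'f', 'g' }
  D → f: FIRST = { 'f' }
B has only one production, so no FIRST/FIRST conflict is possible there.

Conflict for Y: Y → , , and Y → D , Y
  Overlap: { ',' }
Conflict for D: D → D B and D → Y g
  Overlap: { ',', 'f', 'g' }
Conflict for D: D → D B and D → f
  Overlap: { 'f' }
Conflict for D: D → Y g and D → f
  Overlap: { 'f' }

Answer: Yes. Y → ',' ',' / Y → D ',' Y on { ',' }; D → D B / D → Y g on { ',', 'f', 'g' }; D → D B / D → f on { 'f' }; D → Y g / D → f on { 'f' }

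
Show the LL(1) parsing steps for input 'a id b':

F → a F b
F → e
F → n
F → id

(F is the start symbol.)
LL(1) parsing maintains a stack (initially the start symbol over $) and the input. At each step: if the stack top is a terminal, match it against the current input token; if it is a non-terminal N, replace it with the RHS of M[N, lookahead] (the unique production whose predict set contains the lookahead).

Stack is shown with the top on the left.

Stack    Input     Action
-------------------------
F $      a id b $  output F → a F b
a F b $  a id b $  match 'a'
F b $    id b $    output F → id
id b $   id b $    match 'id'
b $      b $       match 'b'
$        $         accept

The string is accepted.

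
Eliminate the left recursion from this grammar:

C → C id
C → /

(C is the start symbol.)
C is directly left-recursive. The standard transformation for
  A → A α₁ | ... | A α_m | β₁ | ... | β_n
is
  A  → β₁ A' | ... | β_n A'
  A' → α₁ A' | ... | α_m A' | ε

C → / becomes C → / C'
C → C id becomes C' → id C'
Add C' → ε

Resulting grammar:
C → / C'
C' → id C'
C' → ε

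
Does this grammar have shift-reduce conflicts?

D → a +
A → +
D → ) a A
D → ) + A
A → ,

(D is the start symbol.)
A shift-reduce conflict occurs when an LR(0) state has both:
  - a complete (reduce) item [A → α .] (dot at the end), and
  - a shift item [B → β . c γ] (dot before a terminal).

Augment with D' → D and build the canonical LR(0) collection (I0 = CLOSURE({[D' → . D]}), then GOTO on every symbol after a dot until no new states appear). It has 11 states:
  I0: { [D → . ) + A], [D → . ) a A], [D → . a +], [D' → . D] }  — shift
  I1: { [D → ) . + A], [D → ) . a A] }  — shift
  I2: { [D' → D .] }  — accept
  I3: { [D → a . +] }  — shift
  I4: { [D → a + .] }  — reduce
  I5: { [A → . +], [A → . ,], [D → ) + . A] }  — shift
  I6: { [A → . +], [A → . ,], [D → ) a . A] }  — shift
  I7: { [A → + .] }  — reduce
  I8: { [A → , .] }  — reduce
  I9: { [D → ) a A .] }  — reduce
  I10: { [D → ) + A .] }  — reduce

No state contains both a complete item and a shift item.

Answer: No shift-reduce conflicts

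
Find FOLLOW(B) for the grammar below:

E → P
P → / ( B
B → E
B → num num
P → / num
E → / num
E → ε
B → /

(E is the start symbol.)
{ $ }

To compute FOLLOW(B), find every occurrence of B on a right-hand side N → α B β: add FIRST(β) \ {ε}, and if β is empty or nullable also add FOLLOW(N). Iterate to a fixed point.

In P → / ( B: B is at the end, add FOLLOW(P)

The FOLLOW sets referred to above (computed the same way, to a fixed point):
  FOLLOW(P) = { $ }

Taking the union: FOLLOW(B) = { $ }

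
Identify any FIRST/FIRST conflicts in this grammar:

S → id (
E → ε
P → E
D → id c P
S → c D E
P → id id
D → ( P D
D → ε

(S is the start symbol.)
No FIRST/FIRST conflicts.

A FIRST/FIRST conflict occurs when two productions N → α and N → β for the same non-terminal have FIRST(α) ∩ FIRST(β) ≠ ∅ (with ε ∈ FIRST of a nullable right-hand side, so two nullable alternatives also conflict).

FIRST sets of the non-terminals at (or reachable through a nullable prefix from) the front of some alternative:
  FIRST(E) = { ε }

Productions for S:
  S → id (: FIRST = { 'id' }
  S → c D E: FIRST = { 'c' }
Productions for P:
  P → E: FIRST = { ε }
  P → id id: FIRST = { 'id' }
Productions for D:
  D → id c P: FIRST = { 'id' }
  D → ( P D: FIRST = { '(' }
  D → ε: FIRST = { ε }
E has only one production, so no FIRST/FIRST conflict is possible there.

All alternatives of each non-terminal have pairwise disjoint FIRST sets.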